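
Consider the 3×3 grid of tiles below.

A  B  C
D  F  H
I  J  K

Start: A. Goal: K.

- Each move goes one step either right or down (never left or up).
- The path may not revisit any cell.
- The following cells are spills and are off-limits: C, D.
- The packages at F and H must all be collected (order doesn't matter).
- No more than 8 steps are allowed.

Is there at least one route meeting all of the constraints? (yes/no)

yes

One route that works: A → B → F → H → K.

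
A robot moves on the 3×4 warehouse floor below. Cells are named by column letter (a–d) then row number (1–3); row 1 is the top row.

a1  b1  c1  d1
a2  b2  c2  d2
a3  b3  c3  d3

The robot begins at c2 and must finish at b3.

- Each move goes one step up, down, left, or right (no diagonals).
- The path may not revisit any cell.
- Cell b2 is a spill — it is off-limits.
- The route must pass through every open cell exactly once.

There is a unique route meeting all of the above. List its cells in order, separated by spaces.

Need to visit all 11 open cells exactly once, starting at c2 and ending at b3.
Route from c2: down to c3, right to d3, 2× up (reaching d1), 3× left (reaching a1), 2× down (reaching a3), right to b3 — 10 moves in all.
Check: all 11 open cells covered.

c2 c3 d3 d2 d1 c1 b1 a1 a2 a3 b3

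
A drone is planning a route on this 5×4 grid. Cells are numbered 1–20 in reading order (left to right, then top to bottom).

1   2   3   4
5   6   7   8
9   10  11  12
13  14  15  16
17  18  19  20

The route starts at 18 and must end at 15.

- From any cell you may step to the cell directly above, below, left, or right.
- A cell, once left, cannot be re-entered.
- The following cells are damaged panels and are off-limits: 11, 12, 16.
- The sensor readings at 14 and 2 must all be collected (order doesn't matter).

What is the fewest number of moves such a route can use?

Any route passes through 14 and 2 in some order between 18 and 15. Summing Manhattan distances along each leg and taking the cheapest ordering (18 → 2 → 14 → 15) gives a lower bound of 4 + 3 + 1 = 8 moves.
The shortest route satisfying every rule uses 10 moves: 18 → 17 → 13 → 9 → 5 → 1 → 2 → 6 → 10 → 14 → 15.
The bound of 8 isn't tight here; checking systematically, no route of length 8 through 9 satisfies every constraint, so 10 is the minimum.

10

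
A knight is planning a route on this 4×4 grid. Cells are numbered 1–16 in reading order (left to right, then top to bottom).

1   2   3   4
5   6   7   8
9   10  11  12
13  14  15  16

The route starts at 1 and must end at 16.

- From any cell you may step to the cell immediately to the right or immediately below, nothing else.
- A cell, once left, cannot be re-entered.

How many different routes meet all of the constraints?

A right/down-only route from 1 to 16 makes exactly 3 down-moves and 3 right-moves in some order.
With no other constraints that would be C(6,3) = 20 routes.
That gives 20 routes.

20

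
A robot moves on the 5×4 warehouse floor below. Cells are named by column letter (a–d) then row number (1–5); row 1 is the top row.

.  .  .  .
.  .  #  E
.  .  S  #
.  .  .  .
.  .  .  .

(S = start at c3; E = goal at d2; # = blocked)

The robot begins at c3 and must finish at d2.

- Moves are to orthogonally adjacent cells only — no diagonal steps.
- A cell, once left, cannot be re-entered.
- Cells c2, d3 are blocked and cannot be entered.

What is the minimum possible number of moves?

The Manhattan distance from c3 to d2 is |3−2| + |3−4| = 2, so at least 2 moves are needed.
That bound ignores the blocked cells. Measuring each leg by the fewest moves that actually steer around them (c3→d2: 6) raises the lower bound to 6.
A route of 6 moves exists: c3 → b3 → b2 → b1 → c1 → d1 → d2.
Since 6 matches that lower bound, it is optimal.

6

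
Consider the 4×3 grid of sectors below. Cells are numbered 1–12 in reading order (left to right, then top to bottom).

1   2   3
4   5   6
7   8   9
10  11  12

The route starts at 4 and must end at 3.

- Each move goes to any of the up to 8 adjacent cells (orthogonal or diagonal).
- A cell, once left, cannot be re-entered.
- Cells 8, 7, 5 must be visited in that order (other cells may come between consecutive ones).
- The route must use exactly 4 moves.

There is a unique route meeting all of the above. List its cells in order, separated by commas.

4, 8, 7, 5, 3

The waypoints must appear in the order 8, 7, 5, with no cell reused.
Route from 4: down-right 1 to 8, left 1 to 7, up-right 2 to 3 — 4 moves in all.
Check: order respected (8 at step 1, 7 at step 2, 5 at step 3); 4 moves as required.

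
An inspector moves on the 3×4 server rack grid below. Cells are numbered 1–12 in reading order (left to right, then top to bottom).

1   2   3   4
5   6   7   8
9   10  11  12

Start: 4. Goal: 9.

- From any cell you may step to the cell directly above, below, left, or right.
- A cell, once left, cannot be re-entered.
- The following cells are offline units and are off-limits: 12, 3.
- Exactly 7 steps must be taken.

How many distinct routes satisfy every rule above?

Need simple routes of exactly 7 moves from 4 to 9 (Manhattan distance 5, so 1 moves are spent on a detour and 1 undoing it).
Enumerating: 4 8 7 11 10 6 5 9 | 4 8 7 6 2 1 5 9.
That gives 2 routes.

2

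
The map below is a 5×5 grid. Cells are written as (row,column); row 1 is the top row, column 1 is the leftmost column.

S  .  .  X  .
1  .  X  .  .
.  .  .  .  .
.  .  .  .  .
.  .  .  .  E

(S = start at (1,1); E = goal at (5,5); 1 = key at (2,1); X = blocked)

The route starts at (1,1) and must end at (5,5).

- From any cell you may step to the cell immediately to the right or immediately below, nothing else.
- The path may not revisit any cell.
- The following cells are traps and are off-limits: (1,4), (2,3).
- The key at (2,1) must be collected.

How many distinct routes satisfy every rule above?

A right/down-only route from (1,1) to (5,5) makes exactly 4 down-moves and 4 right-moves in some order.
With no other constraints that would be C(8,4) = 70 routes.
Split at (2,1) and multiply the segment counts (each segment already excludes blocked cells): (1,1)→(2,1): 1; (2,1)→(5,5): 25; product = 25.
That gives 25 routes.

25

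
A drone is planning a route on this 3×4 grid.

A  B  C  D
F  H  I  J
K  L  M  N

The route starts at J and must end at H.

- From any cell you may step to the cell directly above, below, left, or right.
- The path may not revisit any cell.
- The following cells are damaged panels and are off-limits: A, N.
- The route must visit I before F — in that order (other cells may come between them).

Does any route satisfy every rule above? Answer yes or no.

One route that works: J → I → M → L → K → F → H.

yes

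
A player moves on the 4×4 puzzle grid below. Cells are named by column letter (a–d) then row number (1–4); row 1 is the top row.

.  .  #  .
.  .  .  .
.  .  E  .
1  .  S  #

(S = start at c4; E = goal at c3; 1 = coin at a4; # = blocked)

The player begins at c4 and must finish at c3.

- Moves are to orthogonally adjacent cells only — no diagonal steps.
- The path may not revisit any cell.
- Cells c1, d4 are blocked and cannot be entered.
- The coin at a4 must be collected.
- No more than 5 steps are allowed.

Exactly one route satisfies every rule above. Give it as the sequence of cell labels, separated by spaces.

c4 b4 a4 a3 b3 c3

Any route must reach a4 and still end at c3 within 5 moves, so the order of the required stops is forced.
Route from c4: left 2 to a4, up 1 to a3, right 2 to c3 — 5 moves in all.
Check: all required cells visited; 5 ≤ 5 moves.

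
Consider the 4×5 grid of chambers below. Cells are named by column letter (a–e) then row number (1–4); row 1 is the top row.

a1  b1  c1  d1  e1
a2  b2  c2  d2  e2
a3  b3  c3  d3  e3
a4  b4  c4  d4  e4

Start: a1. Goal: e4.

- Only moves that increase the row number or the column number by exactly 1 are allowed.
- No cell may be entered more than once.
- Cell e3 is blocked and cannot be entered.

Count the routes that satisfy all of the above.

A right/down-only route from a1 to e4 makes exactly 3 down-moves and 4 right-moves in some order.
With no other constraints that would be C(7,3) = 35 routes.
Subtract routes through each blocked cell (inclusion–exclusion for overlaps): − through e3: 15 → 20.
That gives 20 routes.

20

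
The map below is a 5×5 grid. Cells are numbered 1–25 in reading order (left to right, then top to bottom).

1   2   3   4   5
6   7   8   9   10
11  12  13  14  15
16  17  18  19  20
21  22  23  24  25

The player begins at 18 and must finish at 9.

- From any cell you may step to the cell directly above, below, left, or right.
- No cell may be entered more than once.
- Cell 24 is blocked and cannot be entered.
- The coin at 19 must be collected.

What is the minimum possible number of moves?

Any route passes through 19 somewhere between 18 and 9. Summing Manhattan distances along the two legs (18 → 19 → 9) gives a lower bound of 1 + 2 = 3 moves.
A route of 3 moves achieves this: 18 → 19 → 14 → 9.
Since 3 matches the lower bound, it is optimal.

3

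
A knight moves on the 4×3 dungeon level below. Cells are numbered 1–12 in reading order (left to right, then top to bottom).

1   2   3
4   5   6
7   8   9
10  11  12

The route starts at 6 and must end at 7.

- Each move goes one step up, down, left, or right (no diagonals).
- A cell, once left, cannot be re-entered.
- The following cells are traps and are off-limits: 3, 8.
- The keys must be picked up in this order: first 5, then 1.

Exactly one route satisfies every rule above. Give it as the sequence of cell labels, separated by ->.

The waypoints must appear in the order 5, 1, with no cell reused.
Route from 6: left 1 to 5, up 1 to 2, left 1 to 1, down 2 to 7 — 5 moves in all.
Check: order respected (5 at step 1, 1 at step 3).

6 -> 5 -> 2 -> 1 -> 4 -> 7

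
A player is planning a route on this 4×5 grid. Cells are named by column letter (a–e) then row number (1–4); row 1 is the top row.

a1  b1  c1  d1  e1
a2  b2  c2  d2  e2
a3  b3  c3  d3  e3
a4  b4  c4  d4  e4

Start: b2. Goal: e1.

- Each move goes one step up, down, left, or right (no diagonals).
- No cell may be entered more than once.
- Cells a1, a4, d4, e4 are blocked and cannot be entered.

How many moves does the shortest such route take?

The Manhattan distance from b2 to e1 is |2−1| + |2−5| = 4, so at least 4 moves are needed.
A route of 4 moves achieves this: b2 → b1 → c1 → d1 → e1.
Since 4 matches the lower bound, it is optimal.

4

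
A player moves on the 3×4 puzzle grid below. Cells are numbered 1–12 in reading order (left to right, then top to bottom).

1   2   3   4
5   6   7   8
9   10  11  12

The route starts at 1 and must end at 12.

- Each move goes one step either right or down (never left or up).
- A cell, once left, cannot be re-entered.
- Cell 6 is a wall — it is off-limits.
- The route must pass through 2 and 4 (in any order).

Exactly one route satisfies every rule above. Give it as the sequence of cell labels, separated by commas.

1, 2, 3, 4, 8, 12

Moves only go right or down, so the column and row indices never decrease.
Route from 1: right 3 to 4, down 2 to 12 — 5 moves in all.
Check: all required cells visited.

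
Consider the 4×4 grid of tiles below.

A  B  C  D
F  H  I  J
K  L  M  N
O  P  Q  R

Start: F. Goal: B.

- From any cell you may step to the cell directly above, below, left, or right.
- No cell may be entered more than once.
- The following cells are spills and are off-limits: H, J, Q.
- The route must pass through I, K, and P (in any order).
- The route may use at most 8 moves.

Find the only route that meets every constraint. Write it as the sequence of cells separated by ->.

Any route must reach I, K, and P and still end at B within 8 moves, so the order of the required stops is forced.
Route from F: down 2 to O, right 1 to P, up 1 to L, right 1 to M, up 2 to C, left 1 to B — 8 moves in all.
Check: all required cells visited; 8 ≤ 8 moves.

F -> K -> O -> P -> L -> M -> I -> C -> B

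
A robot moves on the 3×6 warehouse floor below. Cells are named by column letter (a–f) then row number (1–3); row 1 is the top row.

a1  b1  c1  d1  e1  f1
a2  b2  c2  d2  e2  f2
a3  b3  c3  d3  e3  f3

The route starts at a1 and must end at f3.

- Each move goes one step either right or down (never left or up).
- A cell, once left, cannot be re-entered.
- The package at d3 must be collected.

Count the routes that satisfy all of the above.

10

A right/down-only route from a1 to f3 makes exactly 2 down-moves and 5 right-moves in some order.
With no other constraints that would be C(7,2) = 21 routes.
Split at d3 and multiply the segment counts: a1→d3: 10; d3→f3: 1; product = 10.
That gives 10 routes.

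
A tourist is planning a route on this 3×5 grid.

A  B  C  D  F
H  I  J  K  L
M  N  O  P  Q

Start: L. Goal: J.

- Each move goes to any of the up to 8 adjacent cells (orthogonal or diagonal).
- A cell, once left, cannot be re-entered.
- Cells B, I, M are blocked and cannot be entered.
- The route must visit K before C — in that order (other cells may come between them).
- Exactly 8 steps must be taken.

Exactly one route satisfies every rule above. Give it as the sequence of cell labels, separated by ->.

L -> Q -> P -> O -> K -> F -> D -> C -> J

The waypoints must appear in the order K, C, with no cell reused.
Route from L: down to Q, 2× left (reaching O), 2× up-right (reaching F), 2× left (reaching C), down to J — 8 moves in all.
Check: order respected (K at step 4, C at step 7); 8 moves as required.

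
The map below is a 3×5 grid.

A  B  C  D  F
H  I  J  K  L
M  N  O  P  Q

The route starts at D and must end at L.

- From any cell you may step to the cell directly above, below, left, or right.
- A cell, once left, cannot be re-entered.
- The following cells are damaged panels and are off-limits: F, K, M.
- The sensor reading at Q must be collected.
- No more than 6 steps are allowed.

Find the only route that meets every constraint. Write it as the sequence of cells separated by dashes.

D - C - J - O - P - Q - L

Any route must reach Q and still end at L within 6 moves, so the order of the required stops is forced.
Route from D: left to C, 2× down (reaching O), 2× right (reaching Q), up to L — 6 moves in all.
Check: all required cells visited; 6 ≤ 6 moves.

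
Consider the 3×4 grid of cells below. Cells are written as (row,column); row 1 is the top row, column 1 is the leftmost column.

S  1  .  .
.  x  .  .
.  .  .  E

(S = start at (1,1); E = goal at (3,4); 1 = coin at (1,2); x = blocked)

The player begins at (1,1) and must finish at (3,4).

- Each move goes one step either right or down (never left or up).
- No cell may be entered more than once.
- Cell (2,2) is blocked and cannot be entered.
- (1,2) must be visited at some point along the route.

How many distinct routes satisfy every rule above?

A right/down-only route from (1,1) to (3,4) makes exactly 2 down-moves and 3 right-moves in some order.
With no other constraints that would be C(5,2) = 10 routes.
Split at (1,2) and multiply the segment counts (each segment already excludes blocked cells): (1,1)→(1,2): 1; (1,2)→(3,4): 3; product = 3.
That gives 3 routes.

3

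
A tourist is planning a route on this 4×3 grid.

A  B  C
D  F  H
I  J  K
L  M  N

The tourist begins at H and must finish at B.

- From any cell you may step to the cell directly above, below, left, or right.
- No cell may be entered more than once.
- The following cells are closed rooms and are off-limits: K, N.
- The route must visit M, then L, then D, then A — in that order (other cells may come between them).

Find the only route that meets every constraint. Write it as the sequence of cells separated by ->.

H -> F -> J -> M -> L -> I -> D -> A -> B

The waypoints must appear in the order M, L, D, A, with no cell reused.
Route from H: left 1 to F, down 2 to M, left 1 to L, up 3 to A, right 1 to B — 8 moves in all.
Check: order respected (M at step 3, L at step 4, D at step 6, A at step 7).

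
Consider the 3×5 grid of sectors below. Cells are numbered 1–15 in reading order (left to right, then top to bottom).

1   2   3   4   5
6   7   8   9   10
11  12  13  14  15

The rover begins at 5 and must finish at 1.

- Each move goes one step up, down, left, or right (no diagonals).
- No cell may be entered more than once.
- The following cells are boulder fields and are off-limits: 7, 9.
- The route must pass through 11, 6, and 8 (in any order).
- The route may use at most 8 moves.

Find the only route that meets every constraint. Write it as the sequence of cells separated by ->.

Any route must reach 11, 6, and 8 and still end at 1 within 8 moves, so the order of the required stops is forced.
Route from 5: left 2 to 3, down 2 to 13, left 2 to 11, up 2 to 1 — 8 moves in all.
Check: all required cells visited; 8 ≤ 8 moves.

5 -> 4 -> 3 -> 8 -> 13 -> 12 -> 11 -> 6 -> 1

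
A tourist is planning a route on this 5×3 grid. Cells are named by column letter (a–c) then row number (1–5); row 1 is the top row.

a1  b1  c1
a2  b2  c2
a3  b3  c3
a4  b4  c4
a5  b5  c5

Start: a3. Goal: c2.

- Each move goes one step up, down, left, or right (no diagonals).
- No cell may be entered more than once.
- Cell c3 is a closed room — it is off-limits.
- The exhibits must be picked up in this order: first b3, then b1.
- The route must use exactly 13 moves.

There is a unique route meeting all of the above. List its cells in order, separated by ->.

a3 -> a4 -> a5 -> b5 -> c5 -> c4 -> b4 -> b3 -> b2 -> a2 -> a1 -> b1 -> c1 -> c2

The waypoints must appear in the order b3, b1, with no cell reused.
Route from a3: down 2 to a5, right 2 to c5, up 1 to c4, left 1 to b4, up 2 to b2, left 1 to a2, up 1 to a1, right 2 to c1, down 1 to c2 — 13 moves in all.
Check: order respected (b3 at step 7, b1 at step 11); 13 moves as required.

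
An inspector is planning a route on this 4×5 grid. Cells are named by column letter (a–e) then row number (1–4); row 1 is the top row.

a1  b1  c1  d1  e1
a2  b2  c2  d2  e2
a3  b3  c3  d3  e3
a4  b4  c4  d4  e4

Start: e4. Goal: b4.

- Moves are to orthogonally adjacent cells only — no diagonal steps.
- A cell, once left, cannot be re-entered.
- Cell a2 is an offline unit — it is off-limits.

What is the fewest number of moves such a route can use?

The Manhattan distance from e4 to b4 is |4−4| + |5−2| = 3, so at least 3 moves are needed.
A route of 3 moves achieves this: e4 → d4 → c4 → b4.
Since 3 matches the lower bound, it is optimal.

3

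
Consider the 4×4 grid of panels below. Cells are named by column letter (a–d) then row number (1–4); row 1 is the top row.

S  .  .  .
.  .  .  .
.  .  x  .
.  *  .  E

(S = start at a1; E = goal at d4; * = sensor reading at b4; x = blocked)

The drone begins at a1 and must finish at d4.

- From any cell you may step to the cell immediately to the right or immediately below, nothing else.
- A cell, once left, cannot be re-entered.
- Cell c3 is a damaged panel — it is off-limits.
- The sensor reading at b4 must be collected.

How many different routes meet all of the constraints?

4

A right/down-only route from a1 to d4 makes exactly 3 down-moves and 3 right-moves in some order.
With no other constraints that would be C(6,3) = 20 routes.
Split at b4 and multiply the segment counts (each segment already excludes blocked cells): a1→b4: 4; b4→d4: 1; product = 4.
That gives 4 routes.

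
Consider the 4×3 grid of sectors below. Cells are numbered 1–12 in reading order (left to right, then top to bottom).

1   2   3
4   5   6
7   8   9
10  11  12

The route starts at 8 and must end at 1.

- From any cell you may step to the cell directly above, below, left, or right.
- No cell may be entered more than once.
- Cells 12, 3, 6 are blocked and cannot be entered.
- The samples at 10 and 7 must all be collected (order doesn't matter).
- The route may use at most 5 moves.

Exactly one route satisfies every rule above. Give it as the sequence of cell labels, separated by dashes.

The 5-move cap with required stops at 10, 7 leaves no slack for detours.
Route from 8: down 1 to 11, left 1 to 10, up 3 to 1 — 5 moves in all.
Check: all required cells visited; 5 ≤ 5 moves.

8 - 11 - 10 - 7 - 4 - 1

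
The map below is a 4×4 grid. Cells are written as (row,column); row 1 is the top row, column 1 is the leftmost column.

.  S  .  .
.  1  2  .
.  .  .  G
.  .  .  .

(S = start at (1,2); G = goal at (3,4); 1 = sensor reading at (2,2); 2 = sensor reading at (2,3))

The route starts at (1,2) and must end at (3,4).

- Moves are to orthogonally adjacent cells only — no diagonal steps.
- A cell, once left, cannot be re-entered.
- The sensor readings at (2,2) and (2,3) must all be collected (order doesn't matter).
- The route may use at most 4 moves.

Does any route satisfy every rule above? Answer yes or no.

yes

One route that works: (1,2) → (2,2) → (2,3) → (3,3) → (3,4).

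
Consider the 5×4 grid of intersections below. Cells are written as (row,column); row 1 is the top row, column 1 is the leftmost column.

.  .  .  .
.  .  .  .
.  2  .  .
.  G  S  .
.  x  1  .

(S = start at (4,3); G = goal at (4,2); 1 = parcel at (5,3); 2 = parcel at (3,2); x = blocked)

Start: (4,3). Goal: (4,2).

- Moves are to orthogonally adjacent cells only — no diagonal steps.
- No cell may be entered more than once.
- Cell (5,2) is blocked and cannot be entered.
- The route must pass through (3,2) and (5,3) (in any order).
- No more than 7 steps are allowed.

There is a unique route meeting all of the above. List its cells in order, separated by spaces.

(4,3) (5,3) (5,4) (4,4) (3,4) (3,3) (3,2) (4,2)

Any route must reach (3,2) and (5,3) and still end at (4,2) within 7 moves, so the order of the required stops is forced.
Route from (4,3): down 1 to (5,3), right 1 to (5,4), up 2 to (3,4), left 2 to (3,2), down 1 to (4,2) — 7 moves in all.
Check: all required cells visited; 7 ≤ 7 moves.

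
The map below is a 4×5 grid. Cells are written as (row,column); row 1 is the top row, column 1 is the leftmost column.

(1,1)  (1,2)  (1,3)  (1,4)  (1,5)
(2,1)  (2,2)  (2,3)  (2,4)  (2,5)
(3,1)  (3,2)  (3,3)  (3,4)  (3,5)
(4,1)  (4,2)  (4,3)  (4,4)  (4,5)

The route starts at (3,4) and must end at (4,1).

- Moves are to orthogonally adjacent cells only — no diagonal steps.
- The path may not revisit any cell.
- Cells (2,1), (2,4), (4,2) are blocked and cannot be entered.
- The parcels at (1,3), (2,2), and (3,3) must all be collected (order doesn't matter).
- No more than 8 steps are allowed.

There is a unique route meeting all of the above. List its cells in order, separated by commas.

(3,4), (3,3), (2,3), (1,3), (1,2), (2,2), (3,2), (3,1), (4,1)

Any route must reach (1,3), (2,2), and (3,3) and still end at (4,1) within 8 moves, so the order of the required stops is forced.
Route from (3,4): left 1 to (3,3), up 2 to (1,3), left 1 to (1,2), down 2 to (3,2), left 1 to (3,1), down 1 to (4,1) — 8 moves in all.
Check: all required cells visited; 8 ≤ 8 moves.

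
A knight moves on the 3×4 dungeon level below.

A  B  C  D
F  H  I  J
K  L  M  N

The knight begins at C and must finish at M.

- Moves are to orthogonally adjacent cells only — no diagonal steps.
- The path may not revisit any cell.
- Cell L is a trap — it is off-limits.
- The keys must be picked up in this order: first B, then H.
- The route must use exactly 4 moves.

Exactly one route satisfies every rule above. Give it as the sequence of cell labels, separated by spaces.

The waypoints must appear in the order B, H, with no cell reused.
Route from C: left 1 to B, down 1 to H, right 1 to I, down 1 to M — 4 moves in all.
Check: order respected (B at step 1, H at step 2); 4 moves as required.

C B H I M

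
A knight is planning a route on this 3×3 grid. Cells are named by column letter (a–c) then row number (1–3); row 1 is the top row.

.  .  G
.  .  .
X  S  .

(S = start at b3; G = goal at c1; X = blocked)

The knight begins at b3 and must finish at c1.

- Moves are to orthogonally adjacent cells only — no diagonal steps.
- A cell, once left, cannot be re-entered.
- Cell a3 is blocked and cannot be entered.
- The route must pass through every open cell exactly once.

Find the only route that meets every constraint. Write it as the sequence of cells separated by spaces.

b3 c3 c2 b2 a2 a1 b1 c1

Need to visit all 8 open cells exactly once, starting at b3 and ending at c1.
Cell c3 has only two open neighbours (c2 and b3), so the path must pass straight through it: one of those is the cell it's entered from and the other is where it exits.
Route from b3: right 1 to c3, up 1 to c2, left 2 to a2, up 1 to a1, right 2 to c1 — 7 moves in all.
Check: all 8 open cells covered.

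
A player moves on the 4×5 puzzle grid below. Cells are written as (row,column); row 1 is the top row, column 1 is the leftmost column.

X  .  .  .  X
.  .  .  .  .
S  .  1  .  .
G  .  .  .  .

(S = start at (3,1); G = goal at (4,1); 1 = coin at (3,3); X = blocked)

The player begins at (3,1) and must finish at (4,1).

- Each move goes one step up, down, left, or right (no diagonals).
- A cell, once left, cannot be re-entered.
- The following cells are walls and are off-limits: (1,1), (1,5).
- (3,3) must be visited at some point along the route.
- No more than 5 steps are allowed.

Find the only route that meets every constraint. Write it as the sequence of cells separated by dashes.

The budget equals the shortest possible length, so every move has to be on a shortest route through the required cells.
Route from (3,1): 2× right (reaching (3,3)), down to (4,3), 2× left (reaching (4,1)) — 5 moves in all.
Check: all required cells visited; 5 ≤ 5 moves.

(3,1) - (3,2) - (3,3) - (4,3) - (4,2) - (4,1)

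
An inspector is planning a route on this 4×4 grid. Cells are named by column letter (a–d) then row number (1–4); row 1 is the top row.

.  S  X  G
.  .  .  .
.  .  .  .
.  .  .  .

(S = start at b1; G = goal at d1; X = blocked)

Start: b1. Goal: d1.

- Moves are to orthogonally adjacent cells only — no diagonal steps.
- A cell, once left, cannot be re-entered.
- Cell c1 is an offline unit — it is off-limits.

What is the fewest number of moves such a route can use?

4

The Manhattan distance from b1 to d1 is |1−1| + |2−4| = 2, so at least 2 moves are needed.
That bound ignores the blocked cells. Measuring each leg by the fewest moves that actually steer around them (b1→d1: 4) raises the lower bound to 4.
A route of 4 moves exists: b1 → b2 → c2 → d2 → d1.
Since 4 matches that lower bound, it is optimal.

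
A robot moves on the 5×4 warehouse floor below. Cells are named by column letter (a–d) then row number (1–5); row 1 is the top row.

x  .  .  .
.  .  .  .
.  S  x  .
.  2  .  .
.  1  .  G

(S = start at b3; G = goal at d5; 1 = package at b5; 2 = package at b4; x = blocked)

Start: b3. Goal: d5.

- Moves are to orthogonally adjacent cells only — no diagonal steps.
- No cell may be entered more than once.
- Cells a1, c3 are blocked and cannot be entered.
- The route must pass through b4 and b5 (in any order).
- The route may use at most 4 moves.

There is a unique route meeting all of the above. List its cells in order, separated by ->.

b3 -> b4 -> b5 -> c5 -> d5

The budget equals the shortest possible length, so every move has to be on a shortest route through the required cells.
Route from b3: 2× down (reaching b5), 2× right (reaching d5) — 4 moves in all.
Check: all required cells visited; 4 ≤ 4 moves.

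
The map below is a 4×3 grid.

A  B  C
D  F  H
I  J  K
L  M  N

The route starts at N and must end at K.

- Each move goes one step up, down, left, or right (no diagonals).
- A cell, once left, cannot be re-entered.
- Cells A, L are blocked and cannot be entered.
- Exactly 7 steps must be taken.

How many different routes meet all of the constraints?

2

Need simple routes of exactly 7 moves from N to K (Manhattan distance 1, so 3 moves are spent on a detour and 3 undoing it).
Enumerating: N M J F B C H K | N M J I D F H K.
That gives 2 routes.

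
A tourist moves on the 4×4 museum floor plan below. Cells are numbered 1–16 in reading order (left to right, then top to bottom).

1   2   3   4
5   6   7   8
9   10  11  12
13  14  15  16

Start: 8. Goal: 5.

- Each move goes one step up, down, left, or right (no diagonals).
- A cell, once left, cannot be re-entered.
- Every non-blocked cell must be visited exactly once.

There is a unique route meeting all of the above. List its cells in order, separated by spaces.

8 4 3 7 11 12 16 15 14 13 9 10 6 2 1 5

Need to visit all 16 open cells exactly once, starting at 8 and ending at 5.
Cell 13 has only two open neighbours (9 and 14), so the path must pass straight through it: one of those is the cell it's entered from and the other is where it exits.
Route from 8: up 1 to 4, left 1 to 3, down 2 to 11, right 1 to 12, down 1 to 16, left 3 to 13, up 1 to 9, right 1 to 10, up 2 to 2, left 1 to 1, down 1 to 5 — 15 moves in all.
Check: all 16 open cells covered.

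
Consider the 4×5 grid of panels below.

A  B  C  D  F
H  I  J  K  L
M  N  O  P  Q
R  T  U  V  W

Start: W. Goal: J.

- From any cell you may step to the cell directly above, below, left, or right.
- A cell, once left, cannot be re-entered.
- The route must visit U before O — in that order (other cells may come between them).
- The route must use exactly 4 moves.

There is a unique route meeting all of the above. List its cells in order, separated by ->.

W -> V -> U -> O -> J

The waypoints must appear in the order U, O, with no cell reused.
Route from W: 2× left (reaching U), 2× up (reaching J) — 4 moves in all.
Check: order respected (U at step 2, O at step 3); 4 moves as required.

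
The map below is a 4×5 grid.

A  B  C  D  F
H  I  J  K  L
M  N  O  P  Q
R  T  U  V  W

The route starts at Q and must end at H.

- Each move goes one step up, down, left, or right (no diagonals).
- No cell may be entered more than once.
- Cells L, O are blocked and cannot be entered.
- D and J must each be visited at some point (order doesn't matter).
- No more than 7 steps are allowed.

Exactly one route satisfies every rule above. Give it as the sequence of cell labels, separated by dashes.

Q - P - K - D - C - J - I - H

Any route must reach D and J and still end at H within 7 moves, so the order of the required stops is forced.
Route from Q: left 1 to P, up 2 to D, left 1 to C, down 1 to J, left 2 to H — 7 moves in all.
Check: all required cells visited; 7 ≤ 7 moves.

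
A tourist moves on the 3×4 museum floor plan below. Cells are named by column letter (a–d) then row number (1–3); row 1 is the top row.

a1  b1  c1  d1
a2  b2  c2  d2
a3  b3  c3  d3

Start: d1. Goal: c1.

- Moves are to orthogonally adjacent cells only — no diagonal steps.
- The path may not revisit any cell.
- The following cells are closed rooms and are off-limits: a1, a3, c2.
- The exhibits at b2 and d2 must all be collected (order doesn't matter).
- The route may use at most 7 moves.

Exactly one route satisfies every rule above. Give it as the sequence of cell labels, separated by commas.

d1, d2, d3, c3, b3, b2, b1, c1

The 7-move cap with required stops at b2, d2 leaves no slack for detours.
Route from d1: down 2 to d3, left 2 to b3, up 2 to b1, right 1 to c1 — 7 moves in all.
Check: all required cells visited; 7 ≤ 7 moves.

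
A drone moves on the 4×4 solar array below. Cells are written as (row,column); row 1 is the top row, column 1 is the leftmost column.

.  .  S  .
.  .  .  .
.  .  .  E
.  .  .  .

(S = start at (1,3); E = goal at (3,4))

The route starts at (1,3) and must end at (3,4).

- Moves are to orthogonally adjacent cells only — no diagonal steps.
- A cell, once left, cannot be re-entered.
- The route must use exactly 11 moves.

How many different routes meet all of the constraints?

35

Need simple routes of exactly 11 moves from (1,3) to (3,4) (Manhattan distance 3, so 4 moves are spent on a detour and 4 undoing it).
Branch systematically from the start, pruning whenever the remaining move budget drops below the Manhattan distance to (3,4) or differs from it in parity. Grouping the completions by first move — via (2,3): 8; via (1,2): 17; via (1,4): 10 — and summing: 8 + 17 + 10 = 35.
That gives 35 routes.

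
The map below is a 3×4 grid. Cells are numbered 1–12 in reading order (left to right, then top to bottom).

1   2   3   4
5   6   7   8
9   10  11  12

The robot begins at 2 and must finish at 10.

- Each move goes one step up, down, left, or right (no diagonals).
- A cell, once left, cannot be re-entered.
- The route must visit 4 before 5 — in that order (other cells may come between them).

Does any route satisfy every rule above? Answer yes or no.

One route that works: 2 → 3 → 4 → 8 → 7 → 6 → 5 → 9 → 10.

yes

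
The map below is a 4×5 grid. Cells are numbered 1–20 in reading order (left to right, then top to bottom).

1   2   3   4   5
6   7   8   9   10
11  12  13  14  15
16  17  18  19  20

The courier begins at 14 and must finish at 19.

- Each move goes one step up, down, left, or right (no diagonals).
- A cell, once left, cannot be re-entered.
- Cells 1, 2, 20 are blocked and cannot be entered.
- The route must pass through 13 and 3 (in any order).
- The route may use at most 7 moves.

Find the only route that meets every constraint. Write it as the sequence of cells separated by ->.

The 7-move cap with required stops at 13, 3 leaves no slack for detours.
Route from 14: up 2 to 4, left 1 to 3, down 3 to 18, right 1 to 19 — 7 moves in all.
Check: all required cells visited; 7 ≤ 7 moves.

14 -> 9 -> 4 -> 3 -> 8 -> 13 -> 18 -> 19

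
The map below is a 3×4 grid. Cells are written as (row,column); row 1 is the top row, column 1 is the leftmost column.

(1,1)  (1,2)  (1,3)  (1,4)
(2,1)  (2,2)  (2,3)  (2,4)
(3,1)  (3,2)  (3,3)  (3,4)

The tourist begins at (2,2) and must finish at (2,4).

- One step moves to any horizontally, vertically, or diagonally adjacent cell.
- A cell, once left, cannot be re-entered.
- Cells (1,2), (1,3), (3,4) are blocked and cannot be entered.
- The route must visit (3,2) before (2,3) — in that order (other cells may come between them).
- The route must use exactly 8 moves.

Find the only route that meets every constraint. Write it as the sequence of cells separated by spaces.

(2,2) (1,1) (2,1) (3,1) (3,2) (3,3) (2,3) (1,4) (2,4)

The waypoints must appear in the order (3,2), (2,3), with no cell reused.
Route from (2,2): up-left to (1,1), 2× down (reaching (3,1)), 2× right (reaching (3,3)), up to (2,3), up-right to (1,4), down to (2,4) — 8 moves in all.
Check: order respected ((3,2) at step 4, (2,3) at step 6); 8 moves as required.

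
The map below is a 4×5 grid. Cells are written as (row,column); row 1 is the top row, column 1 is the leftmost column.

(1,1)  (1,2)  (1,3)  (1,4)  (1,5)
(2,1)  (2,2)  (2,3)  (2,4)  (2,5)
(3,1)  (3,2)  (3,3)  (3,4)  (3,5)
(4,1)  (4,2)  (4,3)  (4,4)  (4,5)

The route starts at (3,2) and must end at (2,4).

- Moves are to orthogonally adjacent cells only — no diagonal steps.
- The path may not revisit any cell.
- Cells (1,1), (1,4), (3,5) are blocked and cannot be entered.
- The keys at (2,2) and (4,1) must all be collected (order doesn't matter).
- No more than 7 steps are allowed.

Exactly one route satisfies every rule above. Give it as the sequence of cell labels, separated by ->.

(3,2) -> (4,2) -> (4,1) -> (3,1) -> (2,1) -> (2,2) -> (2,3) -> (2,4)

The 7-move cap with required stops at (2,2), (4,1) leaves no slack for detours.
Route from (3,2): down to (4,2), left to (4,1), 2× up (reaching (2,1)), 3× right (reaching (2,4)) — 7 moves in all.
Check: all required cells visited; 7 ≤ 7 moves.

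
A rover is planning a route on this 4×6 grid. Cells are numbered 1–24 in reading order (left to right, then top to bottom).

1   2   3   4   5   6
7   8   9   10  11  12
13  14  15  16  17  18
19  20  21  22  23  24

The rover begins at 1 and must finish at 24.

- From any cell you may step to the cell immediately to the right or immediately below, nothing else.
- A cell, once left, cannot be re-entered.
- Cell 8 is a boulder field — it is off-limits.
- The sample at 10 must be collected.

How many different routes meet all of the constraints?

12

A right/down-only route from 1 to 24 makes exactly 3 down-moves and 5 right-moves in some order.
With no other constraints that would be C(8,3) = 56 routes.
Split at 10 and multiply the segment counts (each segment already excludes blocked cells): 1→10: 2; 10→24: 6; product = 12.
That gives 12 routes.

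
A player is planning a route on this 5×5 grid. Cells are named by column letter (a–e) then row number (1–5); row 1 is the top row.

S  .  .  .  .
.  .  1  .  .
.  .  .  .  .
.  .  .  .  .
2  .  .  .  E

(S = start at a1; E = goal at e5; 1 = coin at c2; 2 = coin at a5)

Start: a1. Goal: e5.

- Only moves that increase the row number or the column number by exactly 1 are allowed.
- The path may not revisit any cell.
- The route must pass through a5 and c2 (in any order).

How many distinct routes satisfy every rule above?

A right/down-only route from a1 to e5 makes exactly 4 down-moves and 4 right-moves in some order.
With no other constraints that would be C(8,4) = 70 routes.
a5 is below but to the left of c2: going c2 → a5 would need a leftward move and a5 → c2 an upward move, so no right/down-only route can visit both required cells.
No route satisfies every constraint, so the count is 0.

0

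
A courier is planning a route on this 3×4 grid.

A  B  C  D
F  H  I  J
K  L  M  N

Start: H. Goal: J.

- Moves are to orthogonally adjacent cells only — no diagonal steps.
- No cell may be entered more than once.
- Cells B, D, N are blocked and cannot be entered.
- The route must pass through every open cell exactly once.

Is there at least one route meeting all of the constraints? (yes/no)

no

Cell A has only one open neighbour but is neither the start nor the goal, so a Hamiltonian route would have to both enter and leave it through the same neighbour — impossible without revisiting.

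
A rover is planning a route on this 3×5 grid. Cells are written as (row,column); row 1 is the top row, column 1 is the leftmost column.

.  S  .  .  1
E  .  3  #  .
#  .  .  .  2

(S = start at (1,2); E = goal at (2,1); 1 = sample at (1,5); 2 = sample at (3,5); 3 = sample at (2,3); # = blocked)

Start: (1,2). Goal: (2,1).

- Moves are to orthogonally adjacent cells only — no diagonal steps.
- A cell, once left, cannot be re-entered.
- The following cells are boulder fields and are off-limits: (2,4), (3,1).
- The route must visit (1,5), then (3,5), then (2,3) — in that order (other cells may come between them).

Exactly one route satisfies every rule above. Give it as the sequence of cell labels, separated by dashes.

(1,2) - (1,3) - (1,4) - (1,5) - (2,5) - (3,5) - (3,4) - (3,3) - (2,3) - (2,2) - (2,1)

The waypoints must appear in the order (1,5), (3,5), (2,3), with no cell reused.
Route from (1,2): right 3 to (1,5), down 2 to (3,5), left 2 to (3,3), up 1 to (2,3), left 2 to (2,1) — 10 moves in all.
Check: order respected (1 at step 3, 2 at step 5, 3 at step 8).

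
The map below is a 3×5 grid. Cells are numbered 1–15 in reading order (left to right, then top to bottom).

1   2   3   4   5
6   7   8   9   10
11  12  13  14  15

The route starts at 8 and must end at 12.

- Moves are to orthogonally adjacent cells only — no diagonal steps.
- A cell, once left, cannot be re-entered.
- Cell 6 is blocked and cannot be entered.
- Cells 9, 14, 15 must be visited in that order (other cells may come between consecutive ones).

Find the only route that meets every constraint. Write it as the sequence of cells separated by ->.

8 -> 9 -> 14 -> 15 -> 10 -> 5 -> 4 -> 3 -> 2 -> 7 -> 12

The waypoints must appear in the order 9, 14, 15, with no cell reused.
Route from 8: right 1 to 9, down 1 to 14, right 1 to 15, up 2 to 5, left 3 to 2, down 2 to 12 — 10 moves in all.
Check: order respected (9 at step 1, 14 at step 2, 15 at step 3).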